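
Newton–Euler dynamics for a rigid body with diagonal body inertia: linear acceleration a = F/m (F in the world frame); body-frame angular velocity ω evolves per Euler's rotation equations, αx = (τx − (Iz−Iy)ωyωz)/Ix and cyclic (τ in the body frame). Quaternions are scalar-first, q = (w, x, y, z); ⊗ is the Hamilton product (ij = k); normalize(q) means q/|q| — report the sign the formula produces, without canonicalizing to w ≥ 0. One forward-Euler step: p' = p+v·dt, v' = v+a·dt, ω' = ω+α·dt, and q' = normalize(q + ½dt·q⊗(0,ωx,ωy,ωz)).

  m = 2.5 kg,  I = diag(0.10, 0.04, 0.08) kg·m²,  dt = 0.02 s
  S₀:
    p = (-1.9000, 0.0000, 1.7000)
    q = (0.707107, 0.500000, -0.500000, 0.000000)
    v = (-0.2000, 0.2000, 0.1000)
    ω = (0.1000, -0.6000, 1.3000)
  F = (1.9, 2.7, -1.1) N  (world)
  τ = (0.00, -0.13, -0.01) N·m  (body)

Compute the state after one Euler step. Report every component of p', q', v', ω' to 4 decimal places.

ω×(Iω) gyroscopic = (-0.0312, 0.0026, 0.0036)
(τ − ω×Iω)/I = (0.3120, -3.3150, -0.1700)
ω + α·dt = (0.1062, -0.6663, 1.2966)
Hamilton product q⊗(0,ω) = (-0.3500000, -0.5792893, -1.0742642, 0.6692391)
q' = normalize(q + ½dt·q⊗(0,ω)) = (0.7035, 0.4942, -0.5107, 0.0067)
a = F/m = (0.7600, 1.0800, -0.4400)
new position p' = (-1.9040, 0.0040, 1.7020)
new velocity v' = (-0.1848, 0.2216, 0.0912)

p' = (-1.9040, 0.0040, 1.7020)
q' = (0.7035, 0.4942, -0.5107, 0.0067)
v' = (-0.1848, 0.2216, 0.0912)
ω' = (0.1062, -0.6663, 1.2966)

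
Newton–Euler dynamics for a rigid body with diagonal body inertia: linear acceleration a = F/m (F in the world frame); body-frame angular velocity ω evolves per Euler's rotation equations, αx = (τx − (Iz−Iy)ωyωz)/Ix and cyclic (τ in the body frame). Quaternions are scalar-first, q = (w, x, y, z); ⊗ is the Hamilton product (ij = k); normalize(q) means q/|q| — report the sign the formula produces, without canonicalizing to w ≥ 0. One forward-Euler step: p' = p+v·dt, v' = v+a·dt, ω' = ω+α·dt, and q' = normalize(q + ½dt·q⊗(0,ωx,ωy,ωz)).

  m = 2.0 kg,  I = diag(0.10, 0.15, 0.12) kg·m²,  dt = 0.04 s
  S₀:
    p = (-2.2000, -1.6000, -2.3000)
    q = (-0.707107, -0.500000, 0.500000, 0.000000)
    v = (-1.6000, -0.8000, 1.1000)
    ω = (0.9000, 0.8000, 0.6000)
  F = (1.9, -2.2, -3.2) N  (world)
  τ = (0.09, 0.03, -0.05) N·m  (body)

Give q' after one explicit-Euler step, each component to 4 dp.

q' = (-0.7059, -0.5065, 0.4945, -0.0255)

Hamilton product q⊗(0,ω) = (0.0500000, -0.3363963, -0.2656856, -1.2742642)
updated quaternion q' = (-0.7059, -0.5065, 0.4945, -0.0255)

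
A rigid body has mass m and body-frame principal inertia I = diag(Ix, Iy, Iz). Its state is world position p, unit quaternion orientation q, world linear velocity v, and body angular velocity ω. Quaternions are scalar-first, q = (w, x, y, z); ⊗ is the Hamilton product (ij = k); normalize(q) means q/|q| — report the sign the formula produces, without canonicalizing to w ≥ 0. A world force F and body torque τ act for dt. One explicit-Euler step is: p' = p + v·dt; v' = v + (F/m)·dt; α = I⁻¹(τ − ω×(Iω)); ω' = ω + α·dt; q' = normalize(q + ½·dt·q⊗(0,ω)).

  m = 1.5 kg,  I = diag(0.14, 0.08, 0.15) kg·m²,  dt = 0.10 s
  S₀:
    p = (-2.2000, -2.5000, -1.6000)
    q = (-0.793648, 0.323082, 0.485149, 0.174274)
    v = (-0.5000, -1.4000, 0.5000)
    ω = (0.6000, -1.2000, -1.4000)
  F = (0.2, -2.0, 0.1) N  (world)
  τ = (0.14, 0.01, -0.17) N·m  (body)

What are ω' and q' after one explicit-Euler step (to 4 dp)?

ω' = (0.6160, -1.1980, -1.5421)
q' = (-0.7585, 0.2745, 0.5580, 0.1950)

α = I⁻¹(τ − ω×Iω) = (0.1600, 0.0200, -1.4213)
ω + α·dt = (0.6160, -1.1980, -1.5421)
2q̇ = q⊗(0,ω) = (0.6323132, -0.9462686, 1.5092568, 0.4323194)
updated quaternion q' = (-0.7585, 0.2745, 0.5580, 0.1950)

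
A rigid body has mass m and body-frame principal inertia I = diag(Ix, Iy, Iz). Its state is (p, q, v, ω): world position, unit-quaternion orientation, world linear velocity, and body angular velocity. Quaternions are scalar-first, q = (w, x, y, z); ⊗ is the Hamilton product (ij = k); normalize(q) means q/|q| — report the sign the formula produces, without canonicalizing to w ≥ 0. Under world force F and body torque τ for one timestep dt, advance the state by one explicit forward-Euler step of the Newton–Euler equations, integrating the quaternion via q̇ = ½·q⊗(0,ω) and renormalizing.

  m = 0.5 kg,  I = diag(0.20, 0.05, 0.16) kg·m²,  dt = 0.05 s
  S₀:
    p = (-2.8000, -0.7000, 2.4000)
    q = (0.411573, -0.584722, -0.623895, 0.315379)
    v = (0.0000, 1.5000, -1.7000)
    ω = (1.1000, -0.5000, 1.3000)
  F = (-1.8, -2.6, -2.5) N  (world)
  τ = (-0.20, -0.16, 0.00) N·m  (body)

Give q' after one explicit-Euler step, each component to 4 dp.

Hamilton product q⊗(0,ω) = (-0.0787460, -0.2006437, 0.9012690, 1.5136904)
q' = normalize(q + ½dt·q⊗(0,ω)) = (0.4092, -0.5892, -0.6008, 0.3529)

q' = (0.4092, -0.5892, -0.6008, 0.3529)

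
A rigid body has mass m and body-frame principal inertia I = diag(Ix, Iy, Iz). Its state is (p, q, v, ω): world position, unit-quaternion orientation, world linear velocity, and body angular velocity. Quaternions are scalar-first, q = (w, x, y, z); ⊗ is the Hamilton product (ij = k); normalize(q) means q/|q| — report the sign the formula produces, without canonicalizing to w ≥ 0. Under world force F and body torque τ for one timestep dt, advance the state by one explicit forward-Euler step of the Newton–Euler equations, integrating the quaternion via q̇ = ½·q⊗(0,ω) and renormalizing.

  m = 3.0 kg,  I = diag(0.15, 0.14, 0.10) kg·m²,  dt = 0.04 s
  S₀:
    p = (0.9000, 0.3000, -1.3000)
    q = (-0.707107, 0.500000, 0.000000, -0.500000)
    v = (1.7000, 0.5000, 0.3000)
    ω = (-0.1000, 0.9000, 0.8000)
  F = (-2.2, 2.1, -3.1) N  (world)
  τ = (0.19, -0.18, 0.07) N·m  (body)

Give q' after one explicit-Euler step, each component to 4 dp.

q' = (-0.6979, 0.5103, -0.0197, -0.5022)

q⊗(0,ω) = (0.4500000, 0.5207107, -0.9863963, -0.1156856)
q + ½dt·q⊗(0,ω), renormalized = (-0.6979, 0.5103, -0.0197, -0.5022)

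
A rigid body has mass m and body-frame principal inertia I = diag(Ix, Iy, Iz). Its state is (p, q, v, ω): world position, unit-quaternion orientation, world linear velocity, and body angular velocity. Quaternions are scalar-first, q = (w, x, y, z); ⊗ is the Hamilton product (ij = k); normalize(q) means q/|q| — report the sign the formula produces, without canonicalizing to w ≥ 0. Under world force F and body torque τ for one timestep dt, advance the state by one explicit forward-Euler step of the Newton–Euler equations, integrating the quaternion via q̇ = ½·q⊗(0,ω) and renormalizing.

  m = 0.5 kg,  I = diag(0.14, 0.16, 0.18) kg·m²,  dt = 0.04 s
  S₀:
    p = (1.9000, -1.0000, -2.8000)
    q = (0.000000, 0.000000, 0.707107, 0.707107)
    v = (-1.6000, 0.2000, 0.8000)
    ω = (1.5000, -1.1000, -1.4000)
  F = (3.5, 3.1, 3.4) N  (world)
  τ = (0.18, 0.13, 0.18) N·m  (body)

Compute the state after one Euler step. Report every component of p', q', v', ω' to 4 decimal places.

p' = (1.8360, -0.9920, -2.7680)
q' = (0.0353, -0.0042, 0.7275, 0.6852)
v' = (-1.3200, 0.4480, 1.0720)
ω' = (1.5426, -1.0885, -1.3527)

a = F/m = (7.0000, 6.2000, 6.8000)
p' = p + v·dt = (1.8360, -0.9920, -2.7680)
v + (F/m)dt = (-1.3200, 0.4480, 1.0720)
precession coupling ω×(Iω) = (0.0308, 0.0840, -0.0330)
α = I⁻¹(τ − ω×Iω) = (1.0657, 0.2875, 1.1833)
new body rate ω' = (1.5426, -1.0885, -1.3527)
2q̇ = q⊗(0,ω) = (1.7677675, -0.2121321, 1.0606605, -1.0606605)
updated quaternion q' = (0.0353, -0.0042, 0.7275, 0.6852)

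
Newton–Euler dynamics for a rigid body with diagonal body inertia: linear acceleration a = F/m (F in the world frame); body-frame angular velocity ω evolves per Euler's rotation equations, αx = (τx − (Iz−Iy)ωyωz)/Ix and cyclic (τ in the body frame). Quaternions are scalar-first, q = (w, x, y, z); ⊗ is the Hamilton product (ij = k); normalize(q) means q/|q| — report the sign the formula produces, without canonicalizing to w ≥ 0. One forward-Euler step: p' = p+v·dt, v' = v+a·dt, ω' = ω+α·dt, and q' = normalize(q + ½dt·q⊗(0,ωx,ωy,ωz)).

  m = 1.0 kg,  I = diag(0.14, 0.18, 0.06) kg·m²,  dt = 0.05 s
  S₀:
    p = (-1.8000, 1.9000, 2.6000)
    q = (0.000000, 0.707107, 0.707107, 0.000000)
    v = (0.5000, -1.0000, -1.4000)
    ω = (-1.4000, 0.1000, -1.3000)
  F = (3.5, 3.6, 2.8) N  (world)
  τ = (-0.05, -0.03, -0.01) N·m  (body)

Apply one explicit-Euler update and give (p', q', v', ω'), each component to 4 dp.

angular accel α = (-0.4686, -0.9756, -0.0733)
ω + α·dt = (-1.4234, 0.0512, -1.3037)
q⊗(0,ω) = (0.9192391, -0.9192391, 0.9192391, 1.0606605)
q' = normalize(q + ½dt·q⊗(0,ω)) = (0.0230, 0.6833, 0.7293, 0.0265)
p' = p + v·dt = (-1.7750, 1.8500, 2.5300)
new velocity v' = (0.6750, -0.8200, -1.2600)

p' = (-1.7750, 1.8500, 2.5300)
q' = (0.0230, 0.6833, 0.7293, 0.0265)
v' = (0.6750, -0.8200, -1.2600)
ω' = (-1.4234, 0.0512, -1.3037)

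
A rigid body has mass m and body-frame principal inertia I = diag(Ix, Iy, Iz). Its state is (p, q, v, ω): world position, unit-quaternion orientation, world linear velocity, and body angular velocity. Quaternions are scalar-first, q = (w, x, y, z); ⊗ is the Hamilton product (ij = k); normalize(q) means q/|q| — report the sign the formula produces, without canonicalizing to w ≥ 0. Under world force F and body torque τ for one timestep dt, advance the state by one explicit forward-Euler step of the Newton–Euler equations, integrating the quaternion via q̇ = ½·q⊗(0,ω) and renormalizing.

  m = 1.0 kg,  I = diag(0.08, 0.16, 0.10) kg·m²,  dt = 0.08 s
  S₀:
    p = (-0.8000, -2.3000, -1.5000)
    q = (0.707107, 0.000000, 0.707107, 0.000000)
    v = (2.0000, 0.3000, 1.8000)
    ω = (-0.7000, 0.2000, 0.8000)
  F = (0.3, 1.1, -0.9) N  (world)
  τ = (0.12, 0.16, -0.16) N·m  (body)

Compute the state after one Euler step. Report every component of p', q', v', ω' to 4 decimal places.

p' = p + v·dt = (-0.6400, -2.2760, -1.3560)
new velocity v' = (2.0240, 0.3880, 1.7280)
ω×(Iω) gyroscopic = (-0.0096, 0.0112, -0.0112)
angular accel α = (1.6200, 0.9300, -1.4880)
ω + α·dt = (-0.5704, 0.2744, 0.6810)
q⊗(0,ω) = (-0.1414214, 0.0707107, 0.1414214, 1.0606605)
q + ½dt·q⊗(0,ω), renormalized = (0.7008, 0.0028, 0.7121, 0.0424)

p' = (-0.6400, -2.2760, -1.3560)
q' = (0.7008, 0.0028, 0.7121, 0.0424)
v' = (2.0240, 0.3880, 1.7280)
ω' = (-0.5704, 0.2744, 0.6810)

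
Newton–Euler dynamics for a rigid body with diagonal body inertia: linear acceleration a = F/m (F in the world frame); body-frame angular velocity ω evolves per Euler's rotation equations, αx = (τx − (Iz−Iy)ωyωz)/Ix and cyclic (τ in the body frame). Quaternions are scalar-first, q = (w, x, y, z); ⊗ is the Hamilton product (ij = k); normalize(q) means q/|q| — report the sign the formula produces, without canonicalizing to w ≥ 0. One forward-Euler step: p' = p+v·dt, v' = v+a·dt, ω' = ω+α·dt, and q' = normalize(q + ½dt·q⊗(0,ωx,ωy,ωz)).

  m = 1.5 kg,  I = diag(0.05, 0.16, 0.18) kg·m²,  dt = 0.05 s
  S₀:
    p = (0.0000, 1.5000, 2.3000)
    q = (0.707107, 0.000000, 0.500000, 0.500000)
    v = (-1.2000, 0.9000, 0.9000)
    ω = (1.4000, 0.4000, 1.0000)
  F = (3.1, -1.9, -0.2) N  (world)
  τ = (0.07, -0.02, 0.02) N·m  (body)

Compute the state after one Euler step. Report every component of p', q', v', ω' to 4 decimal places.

α = I⁻¹(τ − ω×Iω) = (1.2400, 1.0125, -0.2311)
new body rate ω' = (1.4620, 0.4506, 0.9884)
q⊗(0,ω) = (-0.7000000, 1.2899498, 0.9828428, 0.0071070)
q + ½dt·q⊗(0,ω), renormalized = (0.6889, 0.0322, 0.5241, 0.4997)
linear accel F/m = (2.0667, -1.2667, -0.1333)
p' = p + v·dt = (-0.0600, 1.5450, 2.3450)
v' = v + a·dt = (-1.0967, 0.8367, 0.8933)

p' = (-0.0600, 1.5450, 2.3450)
q' = (0.6889, 0.0322, 0.5241, 0.4997)
v' = (-1.0967, 0.8367, 0.8933)
ω' = (1.4620, 0.4506, 0.9884)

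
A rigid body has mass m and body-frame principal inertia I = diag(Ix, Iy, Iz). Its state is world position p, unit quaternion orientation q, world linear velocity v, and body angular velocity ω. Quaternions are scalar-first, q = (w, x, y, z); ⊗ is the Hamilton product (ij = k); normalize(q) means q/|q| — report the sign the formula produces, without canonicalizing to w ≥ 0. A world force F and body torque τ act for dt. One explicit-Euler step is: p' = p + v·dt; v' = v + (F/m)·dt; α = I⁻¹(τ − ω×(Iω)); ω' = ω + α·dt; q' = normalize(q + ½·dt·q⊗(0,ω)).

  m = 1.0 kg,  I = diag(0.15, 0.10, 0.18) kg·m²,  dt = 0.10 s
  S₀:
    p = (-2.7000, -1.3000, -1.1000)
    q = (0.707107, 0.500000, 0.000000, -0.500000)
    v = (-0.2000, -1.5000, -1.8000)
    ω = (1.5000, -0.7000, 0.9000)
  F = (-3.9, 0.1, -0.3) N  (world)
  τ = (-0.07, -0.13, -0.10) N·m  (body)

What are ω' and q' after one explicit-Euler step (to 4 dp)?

ω' = (1.4869, -0.7895, 0.8153)
q' = (0.6891, 0.5332, -0.0844, -0.4835)

α = I⁻¹(τ − ω×Iω) = (-0.1307, -0.8950, -0.8472)
new body rate ω' = (1.4869, -0.7895, 0.8153)
2q̇ = q⊗(0,ω) = (-0.3000000, 0.7106605, -1.6949749, 0.2863963)
q' = normalize(q + ½dt·q⊗(0,ω)) = (0.6891, 0.5332, -0.0844, -0.4835)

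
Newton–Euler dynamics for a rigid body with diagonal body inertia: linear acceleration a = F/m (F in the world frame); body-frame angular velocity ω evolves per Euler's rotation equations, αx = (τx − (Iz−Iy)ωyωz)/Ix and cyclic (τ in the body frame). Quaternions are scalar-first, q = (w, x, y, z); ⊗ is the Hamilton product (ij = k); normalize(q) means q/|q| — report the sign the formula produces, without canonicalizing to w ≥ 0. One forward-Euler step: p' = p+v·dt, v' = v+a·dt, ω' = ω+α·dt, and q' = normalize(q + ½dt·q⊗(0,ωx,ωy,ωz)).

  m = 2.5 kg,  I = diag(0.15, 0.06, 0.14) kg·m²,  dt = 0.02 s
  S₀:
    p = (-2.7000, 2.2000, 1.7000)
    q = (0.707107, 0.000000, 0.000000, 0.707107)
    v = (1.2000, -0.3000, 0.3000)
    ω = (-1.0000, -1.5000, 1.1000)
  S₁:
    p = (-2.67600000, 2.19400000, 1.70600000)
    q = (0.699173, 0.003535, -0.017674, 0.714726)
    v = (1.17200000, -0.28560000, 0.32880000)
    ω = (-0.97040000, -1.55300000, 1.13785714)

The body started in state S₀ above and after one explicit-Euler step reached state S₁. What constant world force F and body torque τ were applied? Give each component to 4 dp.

v₁ − v₀ = (-0.02800000, 0.01440000, 0.02880000)
F = m·Δv/dt = (-3.5000, 1.8000, 3.6000)
rate change Δω = (0.02960000, -0.05300000, 0.03785714)
gyro term ω₀×Iω₀ = (-0.1320, -0.0110, -0.1350)
τ = I·(Δω/dt) + ω₀×(Iω₀) = (0.0900, -0.1700, 0.1300)

F = (-3.5000, 1.8000, 3.6000)
τ = (0.0900, -0.1700, 0.1300)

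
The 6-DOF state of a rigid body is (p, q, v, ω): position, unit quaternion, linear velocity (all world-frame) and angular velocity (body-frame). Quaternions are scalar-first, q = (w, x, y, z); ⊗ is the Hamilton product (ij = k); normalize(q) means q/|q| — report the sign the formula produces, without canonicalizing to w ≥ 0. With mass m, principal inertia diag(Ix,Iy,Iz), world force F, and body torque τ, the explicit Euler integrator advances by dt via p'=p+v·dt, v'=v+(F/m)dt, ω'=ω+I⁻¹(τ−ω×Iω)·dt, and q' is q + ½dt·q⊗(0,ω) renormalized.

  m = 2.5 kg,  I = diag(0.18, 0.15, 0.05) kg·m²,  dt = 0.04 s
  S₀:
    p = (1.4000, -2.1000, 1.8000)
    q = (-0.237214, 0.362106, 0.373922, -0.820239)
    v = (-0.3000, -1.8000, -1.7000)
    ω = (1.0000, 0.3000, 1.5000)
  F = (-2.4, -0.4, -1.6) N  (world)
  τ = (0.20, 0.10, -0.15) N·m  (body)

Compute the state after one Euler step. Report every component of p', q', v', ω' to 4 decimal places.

p' = (1.3880, -2.1720, 1.7320)
q' = (-0.2219, 0.3733, 0.3450, -0.8321)
v' = (-0.3384, -1.8064, -1.7256)
ω' = (1.0544, 0.2747, 1.3872)

gyro term ω×Iω = (-0.0450, 0.1950, -0.0090)
(τ − ω×Iω)/I = (1.3611, -0.6333, -2.8200)
new body rate ω' = (1.0544, 0.2747, 1.3872)
Hamilton product q⊗(0,ω) = (0.7560759, 0.5697407, -1.4345622, -0.6211112)
q + ½dt·q⊗(0,ω), renormalized = (-0.2219, 0.3733, 0.3450, -0.8321)
a = F/m = (-0.9600, -0.1600, -0.6400)
p' = p + v·dt = (1.3880, -2.1720, 1.7320)
new velocity v' = (-0.3384, -1.8064, -1.7256)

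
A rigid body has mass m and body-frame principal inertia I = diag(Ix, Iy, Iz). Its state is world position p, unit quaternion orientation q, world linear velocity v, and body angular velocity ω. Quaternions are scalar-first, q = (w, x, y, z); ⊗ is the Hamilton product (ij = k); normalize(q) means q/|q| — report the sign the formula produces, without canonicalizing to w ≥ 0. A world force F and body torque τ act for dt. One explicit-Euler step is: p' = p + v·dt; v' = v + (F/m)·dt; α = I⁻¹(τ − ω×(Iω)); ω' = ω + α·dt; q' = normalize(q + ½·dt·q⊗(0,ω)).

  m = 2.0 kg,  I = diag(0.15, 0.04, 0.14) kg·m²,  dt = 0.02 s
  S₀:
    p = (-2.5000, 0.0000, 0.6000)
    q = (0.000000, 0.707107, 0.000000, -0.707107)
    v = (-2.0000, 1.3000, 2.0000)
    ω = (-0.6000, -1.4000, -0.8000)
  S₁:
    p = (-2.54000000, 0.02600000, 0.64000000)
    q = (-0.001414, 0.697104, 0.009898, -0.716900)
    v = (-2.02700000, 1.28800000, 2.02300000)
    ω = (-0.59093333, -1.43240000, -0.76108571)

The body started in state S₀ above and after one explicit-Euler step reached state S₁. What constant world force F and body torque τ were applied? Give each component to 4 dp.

Δv = v₁−v₀ = (-0.02700000, -0.01200000, 0.02300000)
m·(v₁−v₀)/dt = (-2.7000, -1.2000, 2.3000)
Δω = ω₁−ω₀ = (0.00906667, -0.03240000, 0.03891429)
precession coupling = (0.1120, 0.0048, -0.0924)
I·α + gyro = (0.1800, -0.0600, 0.1800)

F = (-2.7000, -1.2000, 2.3000)
τ = (0.1800, -0.0600, 0.1800)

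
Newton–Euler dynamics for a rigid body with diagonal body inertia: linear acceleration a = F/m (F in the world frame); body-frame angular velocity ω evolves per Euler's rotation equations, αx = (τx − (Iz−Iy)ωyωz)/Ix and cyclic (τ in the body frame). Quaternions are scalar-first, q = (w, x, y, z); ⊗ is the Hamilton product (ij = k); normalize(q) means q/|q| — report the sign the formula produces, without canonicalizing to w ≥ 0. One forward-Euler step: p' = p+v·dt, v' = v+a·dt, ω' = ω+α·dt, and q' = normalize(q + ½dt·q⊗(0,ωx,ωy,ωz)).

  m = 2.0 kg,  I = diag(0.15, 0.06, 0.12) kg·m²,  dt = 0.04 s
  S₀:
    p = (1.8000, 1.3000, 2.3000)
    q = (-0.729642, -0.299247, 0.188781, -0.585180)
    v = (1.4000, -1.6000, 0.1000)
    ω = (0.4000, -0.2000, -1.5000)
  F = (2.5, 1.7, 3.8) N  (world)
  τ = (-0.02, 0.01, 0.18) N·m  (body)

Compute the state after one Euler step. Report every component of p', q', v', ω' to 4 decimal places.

gyro term ω×Iω = (0.0180, -0.0180, 0.0072)
angular accel α = (-0.2533, 0.4667, 1.4400)
ω' = ω + α·dt = (0.3899, -0.1813, -1.4424)
q⊗(0,ω) = (-0.7203150, -0.6920643, -0.5370141, 1.0788000)
q' = normalize(q + ½dt·q⊗(0,ω)) = (-0.7437, -0.3129, 0.1780, -0.5633)
a = (1.2500, 0.8500, 1.9000)
p + v·dt = (1.8560, 1.2360, 2.3040)
new velocity v' = (1.4500, -1.5660, 0.1760)

p' = (1.8560, 1.2360, 2.3040)
q' = (-0.7437, -0.3129, 0.1780, -0.5633)
v' = (1.4500, -1.5660, 0.1760)
ω' = (0.3899, -0.1813, -1.4424)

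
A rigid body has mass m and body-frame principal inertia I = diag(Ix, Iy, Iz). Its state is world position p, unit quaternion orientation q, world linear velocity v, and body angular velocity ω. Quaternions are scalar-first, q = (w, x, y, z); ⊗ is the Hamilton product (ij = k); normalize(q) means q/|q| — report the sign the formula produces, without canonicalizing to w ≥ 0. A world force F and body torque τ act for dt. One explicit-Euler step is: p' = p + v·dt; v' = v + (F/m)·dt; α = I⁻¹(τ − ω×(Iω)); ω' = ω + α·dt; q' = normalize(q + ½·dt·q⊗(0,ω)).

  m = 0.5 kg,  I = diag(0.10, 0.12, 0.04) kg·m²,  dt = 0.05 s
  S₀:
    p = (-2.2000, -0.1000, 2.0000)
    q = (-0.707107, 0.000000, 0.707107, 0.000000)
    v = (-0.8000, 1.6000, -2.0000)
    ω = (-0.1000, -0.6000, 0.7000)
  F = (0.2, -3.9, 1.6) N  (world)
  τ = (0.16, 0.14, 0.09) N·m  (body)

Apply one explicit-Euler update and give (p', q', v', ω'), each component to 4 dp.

p' = (-2.2400, -0.0200, 1.9000)
q' = (-0.6963, 0.0141, 0.7175, -0.0106)
v' = (-0.7800, 1.2100, -1.8400)
ω' = (-0.0368, -0.5399, 0.8110)

precession coupling ω×(Iω) = (0.0336, -0.0042, 0.0012)
angular accel α = (1.2640, 1.2017, 2.2200)
ω + α·dt = (-0.0368, -0.5399, 0.8110)
q⊗(0,ω) = (0.4242642, 0.5656856, 0.4242642, -0.4242642)
q' = normalize(q + ½dt·q⊗(0,ω)) = (-0.6963, 0.0141, 0.7175, -0.0106)
p' = p + v·dt = (-2.2400, -0.0200, 1.9000)
new velocity v' = (-0.7800, 1.2100, -1.8400)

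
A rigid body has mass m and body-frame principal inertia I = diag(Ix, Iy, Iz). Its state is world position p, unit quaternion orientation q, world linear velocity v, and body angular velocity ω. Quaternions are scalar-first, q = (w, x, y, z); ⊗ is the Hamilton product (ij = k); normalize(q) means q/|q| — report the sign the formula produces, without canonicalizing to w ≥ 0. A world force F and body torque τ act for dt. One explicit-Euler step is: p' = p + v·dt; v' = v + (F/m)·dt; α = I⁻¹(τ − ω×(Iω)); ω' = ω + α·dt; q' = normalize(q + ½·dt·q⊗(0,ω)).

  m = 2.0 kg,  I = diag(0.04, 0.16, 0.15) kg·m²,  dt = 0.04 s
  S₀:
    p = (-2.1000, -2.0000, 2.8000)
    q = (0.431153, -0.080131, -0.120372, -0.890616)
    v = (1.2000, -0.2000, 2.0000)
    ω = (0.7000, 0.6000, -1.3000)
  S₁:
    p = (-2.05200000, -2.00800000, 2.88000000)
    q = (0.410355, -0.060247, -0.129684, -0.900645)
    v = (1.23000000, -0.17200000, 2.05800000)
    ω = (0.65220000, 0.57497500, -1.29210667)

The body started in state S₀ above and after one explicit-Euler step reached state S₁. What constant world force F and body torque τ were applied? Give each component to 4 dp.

Δω = ω₁−ω₀ = (-0.04780000, -0.02502500, 0.00789333)
applied torque τ = (-0.0400, 0.0000, 0.0800)
Δv = v₁−v₀ = (0.03000000, 0.02800000, 0.05800000)
applied force F = (1.5000, 1.4000, 2.9000)

F = (1.5000, 1.4000, 2.9000)
τ = (-0.0400, 0.0000, 0.0800)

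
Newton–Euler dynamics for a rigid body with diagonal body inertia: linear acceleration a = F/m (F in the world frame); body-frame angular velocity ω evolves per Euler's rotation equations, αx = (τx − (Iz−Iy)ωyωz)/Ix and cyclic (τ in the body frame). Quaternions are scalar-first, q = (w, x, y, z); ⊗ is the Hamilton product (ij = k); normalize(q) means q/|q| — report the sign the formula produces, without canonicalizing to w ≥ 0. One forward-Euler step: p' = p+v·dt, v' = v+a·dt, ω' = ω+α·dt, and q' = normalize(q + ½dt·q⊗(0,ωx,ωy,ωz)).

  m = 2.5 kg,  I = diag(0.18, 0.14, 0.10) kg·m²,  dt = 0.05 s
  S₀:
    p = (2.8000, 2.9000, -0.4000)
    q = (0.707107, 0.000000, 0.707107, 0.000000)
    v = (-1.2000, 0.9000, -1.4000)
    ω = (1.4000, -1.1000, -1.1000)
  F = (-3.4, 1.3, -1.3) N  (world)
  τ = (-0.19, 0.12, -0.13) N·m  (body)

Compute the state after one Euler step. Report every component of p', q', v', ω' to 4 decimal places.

p' = (2.7400, 2.9450, -0.4700)
q' = (0.7256, 0.0053, 0.6867, -0.0441)
v' = (-1.2680, 0.9260, -1.4260)
ω' = (1.3607, -1.0131, -1.1958)

precession coupling ω×(Iω) = (-0.0484, -0.1232, 0.0616)
α = I⁻¹(τ − ω×Iω) = (-0.7867, 1.7371, -1.9160)
ω + α·dt = (1.3607, -1.0131, -1.1958)
Hamilton product q⊗(0,ω) = (0.7778177, 0.2121321, -0.7778177, -1.7677675)
q + ½dt·q⊗(0,ω), renormalized = (0.7256, 0.0053, 0.6867, -0.0441)
linear accel F/m = (-1.3600, 0.5200, -0.5200)
p + v·dt = (2.7400, 2.9450, -0.4700)
new velocity v' = (-1.2680, 0.9260, -1.4260)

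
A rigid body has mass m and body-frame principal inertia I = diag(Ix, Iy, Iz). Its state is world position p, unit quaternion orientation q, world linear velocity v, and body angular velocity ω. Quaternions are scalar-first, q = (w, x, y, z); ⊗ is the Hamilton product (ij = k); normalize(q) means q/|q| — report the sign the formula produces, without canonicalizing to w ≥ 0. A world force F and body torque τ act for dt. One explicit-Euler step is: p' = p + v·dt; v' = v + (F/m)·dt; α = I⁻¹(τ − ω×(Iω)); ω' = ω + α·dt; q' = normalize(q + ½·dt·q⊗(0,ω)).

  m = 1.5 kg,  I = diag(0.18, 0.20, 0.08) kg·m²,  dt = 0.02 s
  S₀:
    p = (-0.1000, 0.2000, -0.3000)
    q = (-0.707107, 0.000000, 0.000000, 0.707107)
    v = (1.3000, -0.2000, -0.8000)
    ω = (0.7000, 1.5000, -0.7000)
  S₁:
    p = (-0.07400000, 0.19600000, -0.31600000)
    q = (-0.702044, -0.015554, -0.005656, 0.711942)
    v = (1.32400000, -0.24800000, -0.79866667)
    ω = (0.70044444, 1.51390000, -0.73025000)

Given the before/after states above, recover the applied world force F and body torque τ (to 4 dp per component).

Δv = v₁−v₀ = (0.02400000, -0.04800000, 0.00133333)
m·(v₁−v₀)/dt = (1.8000, -3.6000, 0.1000)
Δω = ω₁−ω₀ = (0.00044444, 0.01390000, -0.03025000)
applied torque τ = (0.1300, 0.0900, -0.1000)

F = (1.8000, -3.6000, 0.1000)
τ = (0.1300, 0.0900, -0.1000)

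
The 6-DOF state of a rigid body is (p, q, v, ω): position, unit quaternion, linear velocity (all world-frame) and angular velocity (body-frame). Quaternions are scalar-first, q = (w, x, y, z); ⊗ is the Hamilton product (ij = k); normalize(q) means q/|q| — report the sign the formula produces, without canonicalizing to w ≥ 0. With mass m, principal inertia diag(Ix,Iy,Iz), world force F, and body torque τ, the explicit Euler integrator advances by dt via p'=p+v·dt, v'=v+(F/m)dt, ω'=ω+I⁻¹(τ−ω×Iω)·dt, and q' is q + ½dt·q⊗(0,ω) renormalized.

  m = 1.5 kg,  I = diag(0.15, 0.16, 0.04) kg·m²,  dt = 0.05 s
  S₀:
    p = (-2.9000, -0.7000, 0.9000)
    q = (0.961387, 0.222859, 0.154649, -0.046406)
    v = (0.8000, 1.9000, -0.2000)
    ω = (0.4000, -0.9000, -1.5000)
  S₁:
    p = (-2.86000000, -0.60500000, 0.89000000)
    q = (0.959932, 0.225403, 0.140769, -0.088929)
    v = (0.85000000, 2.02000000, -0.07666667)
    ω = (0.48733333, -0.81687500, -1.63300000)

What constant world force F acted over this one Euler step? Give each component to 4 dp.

velocity change Δv = (0.05000000, 0.12000000, 0.12333333)
applied force F = (1.5000, 3.6000, 3.7000)

F = (1.5000, 3.6000, 3.7000)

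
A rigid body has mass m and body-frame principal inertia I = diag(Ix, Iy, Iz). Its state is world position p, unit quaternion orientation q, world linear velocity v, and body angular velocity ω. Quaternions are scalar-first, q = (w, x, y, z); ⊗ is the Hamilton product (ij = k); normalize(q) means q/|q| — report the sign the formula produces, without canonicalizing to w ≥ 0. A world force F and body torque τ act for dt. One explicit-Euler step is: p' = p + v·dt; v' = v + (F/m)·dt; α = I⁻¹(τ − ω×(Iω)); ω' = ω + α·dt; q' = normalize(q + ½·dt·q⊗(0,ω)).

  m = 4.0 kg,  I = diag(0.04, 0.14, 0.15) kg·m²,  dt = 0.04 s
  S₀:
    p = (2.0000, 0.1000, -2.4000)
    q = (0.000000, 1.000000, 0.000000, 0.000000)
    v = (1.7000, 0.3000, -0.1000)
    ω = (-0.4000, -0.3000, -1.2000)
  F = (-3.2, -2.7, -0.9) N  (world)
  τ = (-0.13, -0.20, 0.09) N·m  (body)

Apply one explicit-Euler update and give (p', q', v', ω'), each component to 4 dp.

p' = (2.0680, 0.1120, -2.4040)
q' = (0.0080, 0.9997, 0.0240, -0.0060)
v' = (1.6680, 0.2730, -0.1090)
ω' = (-0.5336, -0.3421, -1.1792)

a = F/m = (-0.8000, -0.6750, -0.2250)
p + v·dt = (2.0680, 0.1120, -2.4040)
v + (F/m)dt = (1.6680, 0.2730, -0.1090)
(τ − ω×Iω)/I = (-3.3400, -1.0514, 0.5200)
new body rate ω' = (-0.5336, -0.3421, -1.1792)
q⊗(0,ω) = (0.4000000, 0.0000000, 1.2000000, -0.3000000)
q + ½dt·q⊗(0,ω), renormalized = (0.0080, 0.9997, 0.0240, -0.0060)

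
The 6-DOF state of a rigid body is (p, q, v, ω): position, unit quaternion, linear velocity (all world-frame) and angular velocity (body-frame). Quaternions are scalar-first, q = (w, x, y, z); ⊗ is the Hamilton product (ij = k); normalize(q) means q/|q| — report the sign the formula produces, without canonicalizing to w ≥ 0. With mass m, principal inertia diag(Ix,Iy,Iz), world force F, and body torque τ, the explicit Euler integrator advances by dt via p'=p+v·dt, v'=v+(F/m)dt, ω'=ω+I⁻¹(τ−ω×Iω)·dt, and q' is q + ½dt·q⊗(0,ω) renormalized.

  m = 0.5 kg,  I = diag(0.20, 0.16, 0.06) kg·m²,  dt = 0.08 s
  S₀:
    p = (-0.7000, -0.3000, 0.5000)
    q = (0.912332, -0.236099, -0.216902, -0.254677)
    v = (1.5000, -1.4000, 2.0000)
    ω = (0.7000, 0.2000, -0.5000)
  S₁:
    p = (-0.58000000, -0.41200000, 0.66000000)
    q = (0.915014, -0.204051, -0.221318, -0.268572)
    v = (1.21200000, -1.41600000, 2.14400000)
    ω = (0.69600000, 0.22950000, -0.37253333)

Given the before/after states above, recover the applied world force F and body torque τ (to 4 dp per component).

F = (-1.8000, -0.1000, 0.9000)
τ = (0.0000, 0.0100, 0.0900)

Δv = v₁−v₀ = (-0.28800000, -0.01600000, 0.14400000)
m·(v₁−v₀)/dt = (-1.8000, -0.1000, 0.9000)
rate change Δω = (-0.00400000, 0.02950000, 0.12746667)
gyro term ω₀×Iω₀ = (0.0100, -0.0490, -0.0056)
I·α + gyro = (0.0000, 0.0100, 0.0900)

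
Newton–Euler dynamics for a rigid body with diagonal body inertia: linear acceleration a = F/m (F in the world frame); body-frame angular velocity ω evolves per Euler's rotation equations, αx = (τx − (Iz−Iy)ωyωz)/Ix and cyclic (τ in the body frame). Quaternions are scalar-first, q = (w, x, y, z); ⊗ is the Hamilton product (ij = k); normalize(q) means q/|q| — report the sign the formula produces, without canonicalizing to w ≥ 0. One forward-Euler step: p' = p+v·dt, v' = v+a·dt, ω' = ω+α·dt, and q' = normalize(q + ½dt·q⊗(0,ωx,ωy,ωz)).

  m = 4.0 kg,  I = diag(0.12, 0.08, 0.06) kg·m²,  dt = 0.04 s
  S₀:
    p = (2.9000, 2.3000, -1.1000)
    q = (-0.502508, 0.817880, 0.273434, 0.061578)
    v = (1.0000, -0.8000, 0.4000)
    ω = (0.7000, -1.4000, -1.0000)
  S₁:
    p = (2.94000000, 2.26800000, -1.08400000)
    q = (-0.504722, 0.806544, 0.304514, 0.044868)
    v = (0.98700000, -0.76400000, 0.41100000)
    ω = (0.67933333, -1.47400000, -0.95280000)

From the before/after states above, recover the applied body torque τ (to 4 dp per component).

Δω = ω₁−ω₀ = (-0.02066667, -0.07400000, 0.04720000)
gyro term ω₀×Iω₀ = (-0.0280, -0.0420, 0.0392)
I·α + gyro = (-0.0900, -0.1900, 0.1100)

τ = (-0.0900, -0.1900, 0.1100)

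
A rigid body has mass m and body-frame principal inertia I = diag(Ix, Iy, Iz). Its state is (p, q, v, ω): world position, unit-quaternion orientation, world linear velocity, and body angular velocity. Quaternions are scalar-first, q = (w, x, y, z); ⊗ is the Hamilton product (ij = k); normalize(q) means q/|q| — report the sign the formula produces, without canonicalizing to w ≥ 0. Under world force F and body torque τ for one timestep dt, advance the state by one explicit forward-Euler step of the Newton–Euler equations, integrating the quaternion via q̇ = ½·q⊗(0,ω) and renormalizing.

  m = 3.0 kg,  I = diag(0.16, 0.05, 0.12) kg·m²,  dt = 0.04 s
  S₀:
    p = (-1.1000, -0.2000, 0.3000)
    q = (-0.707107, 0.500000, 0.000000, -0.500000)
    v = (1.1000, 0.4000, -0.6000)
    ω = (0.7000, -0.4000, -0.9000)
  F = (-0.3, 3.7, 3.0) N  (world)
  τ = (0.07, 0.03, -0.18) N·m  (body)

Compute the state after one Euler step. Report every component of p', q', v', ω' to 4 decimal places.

ω×(Iω) gyroscopic = (0.0252, -0.0252, 0.0308)
(τ − ω×Iω)/I = (0.2800, 1.1040, -1.7567)
ω + α·dt = (0.7112, -0.3558, -0.9703)
Hamilton product q⊗(0,ω) = (-0.8000000, -0.6949749, 0.3828428, 0.4363963)
updated quaternion q' = (-0.7229, 0.4860, 0.0077, -0.4911)
p' = p + v·dt = (-1.0560, -0.1840, 0.2760)
new velocity v' = (1.0960, 0.4493, -0.5600)

p' = (-1.0560, -0.1840, 0.2760)
q' = (-0.7229, 0.4860, 0.0077, -0.4911)
v' = (1.0960, 0.4493, -0.5600)
ω' = (0.7112, -0.3558, -0.9703)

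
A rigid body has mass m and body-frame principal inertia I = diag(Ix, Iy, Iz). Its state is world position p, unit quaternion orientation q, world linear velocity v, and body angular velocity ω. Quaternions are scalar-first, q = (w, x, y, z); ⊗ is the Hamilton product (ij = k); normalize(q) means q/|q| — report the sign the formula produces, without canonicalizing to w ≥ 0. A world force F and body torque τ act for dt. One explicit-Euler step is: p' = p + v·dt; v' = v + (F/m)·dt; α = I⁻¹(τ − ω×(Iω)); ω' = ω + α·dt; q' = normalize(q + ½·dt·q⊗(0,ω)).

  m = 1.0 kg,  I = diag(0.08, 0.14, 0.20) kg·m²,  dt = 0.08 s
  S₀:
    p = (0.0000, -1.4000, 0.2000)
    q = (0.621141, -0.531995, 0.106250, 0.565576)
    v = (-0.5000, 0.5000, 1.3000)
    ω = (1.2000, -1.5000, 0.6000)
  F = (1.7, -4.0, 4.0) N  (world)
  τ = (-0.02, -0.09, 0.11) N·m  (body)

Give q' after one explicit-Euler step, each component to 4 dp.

Hamilton product q⊗(0,ω) = (0.4584234, 1.6574832, 0.0661767, 1.0431771)
q' = normalize(q + ½dt·q⊗(0,ω)) = (0.6374, -0.4642, 0.1085, 0.6053)

q' = (0.6374, -0.4642, 0.1085, 0.6053)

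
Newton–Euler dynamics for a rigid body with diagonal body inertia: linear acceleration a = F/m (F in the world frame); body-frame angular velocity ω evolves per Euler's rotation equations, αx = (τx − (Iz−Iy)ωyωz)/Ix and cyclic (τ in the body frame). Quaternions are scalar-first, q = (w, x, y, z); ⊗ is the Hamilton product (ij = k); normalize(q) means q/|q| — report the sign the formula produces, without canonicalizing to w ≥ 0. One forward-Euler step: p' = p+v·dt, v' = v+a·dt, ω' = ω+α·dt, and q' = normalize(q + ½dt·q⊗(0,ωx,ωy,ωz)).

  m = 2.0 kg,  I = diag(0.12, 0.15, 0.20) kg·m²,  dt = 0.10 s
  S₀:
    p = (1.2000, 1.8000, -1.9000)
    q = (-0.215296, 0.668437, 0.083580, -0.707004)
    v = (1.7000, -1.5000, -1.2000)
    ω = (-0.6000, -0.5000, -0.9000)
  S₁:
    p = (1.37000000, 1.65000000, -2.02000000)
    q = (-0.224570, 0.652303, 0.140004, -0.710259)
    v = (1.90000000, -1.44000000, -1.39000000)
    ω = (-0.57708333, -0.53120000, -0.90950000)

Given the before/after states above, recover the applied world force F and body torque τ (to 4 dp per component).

Δω = ω₁−ω₀ = (0.02291667, -0.03120000, -0.00950000)
ω₀×(Iω₀) = (0.0225, -0.0432, 0.0090)
applied torque τ = (0.0500, -0.0900, -0.0100)
v₁ − v₀ = (0.20000000, 0.06000000, -0.19000000)
applied force F = (4.0000, 1.2000, -3.8000)

F = (4.0000, 1.2000, -3.8000)
τ = (0.0500, -0.0900, -0.0100)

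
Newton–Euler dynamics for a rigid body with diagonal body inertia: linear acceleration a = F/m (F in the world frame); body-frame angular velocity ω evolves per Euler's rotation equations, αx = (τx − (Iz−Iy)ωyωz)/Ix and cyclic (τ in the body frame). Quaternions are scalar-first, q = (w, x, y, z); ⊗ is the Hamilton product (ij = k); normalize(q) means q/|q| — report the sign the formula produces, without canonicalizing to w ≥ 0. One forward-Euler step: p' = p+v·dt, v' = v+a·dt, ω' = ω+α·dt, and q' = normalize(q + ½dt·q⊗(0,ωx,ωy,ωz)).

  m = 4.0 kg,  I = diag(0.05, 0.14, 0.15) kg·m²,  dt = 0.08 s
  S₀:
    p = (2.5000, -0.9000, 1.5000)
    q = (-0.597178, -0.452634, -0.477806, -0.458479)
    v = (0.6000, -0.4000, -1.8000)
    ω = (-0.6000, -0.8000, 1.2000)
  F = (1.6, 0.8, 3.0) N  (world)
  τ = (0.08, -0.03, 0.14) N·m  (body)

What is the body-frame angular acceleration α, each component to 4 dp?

α = (1.7920, -0.7286, 0.6453)

precession coupling ω×(Iω) = (-0.0096, 0.0720, 0.0432)
angular accel α = (1.7920, -0.7286, 0.6453)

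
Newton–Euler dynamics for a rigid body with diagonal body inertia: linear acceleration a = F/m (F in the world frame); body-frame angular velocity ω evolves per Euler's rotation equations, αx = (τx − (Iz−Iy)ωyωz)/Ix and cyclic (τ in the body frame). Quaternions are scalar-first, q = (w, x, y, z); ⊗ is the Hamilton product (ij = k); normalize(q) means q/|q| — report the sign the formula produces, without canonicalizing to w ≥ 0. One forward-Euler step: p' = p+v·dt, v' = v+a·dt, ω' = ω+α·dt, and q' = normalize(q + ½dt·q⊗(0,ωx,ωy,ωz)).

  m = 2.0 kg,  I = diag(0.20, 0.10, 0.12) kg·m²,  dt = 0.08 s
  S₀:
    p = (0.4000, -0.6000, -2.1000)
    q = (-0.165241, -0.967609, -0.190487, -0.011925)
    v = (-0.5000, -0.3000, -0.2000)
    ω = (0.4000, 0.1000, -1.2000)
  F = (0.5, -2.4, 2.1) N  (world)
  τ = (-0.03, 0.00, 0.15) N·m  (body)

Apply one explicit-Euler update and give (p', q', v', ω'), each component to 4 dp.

p' = (0.3600, -0.6240, -2.1160)
q' = (-0.1494, -0.9598, -0.2375, -0.0048)
v' = (-0.4800, -0.3960, -0.1160)
ω' = (0.3890, 0.1307, -1.0973)

linear accel F/m = (0.2500, -1.2000, 1.0500)
p' = p + v·dt = (0.3600, -0.6240, -2.1160)
new velocity v' = (-0.4800, -0.3960, -0.1160)
gyro term ω×Iω = (-0.0024, -0.0384, -0.0040)
α = I⁻¹(τ − ω×Iω) = (-0.1380, 0.3840, 1.2833)
new body rate ω' = (0.3890, 0.1307, -1.0973)
2q̇ = q⊗(0,ω) = (0.3917823, 0.1636805, -1.1824249, 0.1777231)
q + ½dt·q⊗(0,ω), renormalized = (-0.1494, -0.9598, -0.2375, -0.0048)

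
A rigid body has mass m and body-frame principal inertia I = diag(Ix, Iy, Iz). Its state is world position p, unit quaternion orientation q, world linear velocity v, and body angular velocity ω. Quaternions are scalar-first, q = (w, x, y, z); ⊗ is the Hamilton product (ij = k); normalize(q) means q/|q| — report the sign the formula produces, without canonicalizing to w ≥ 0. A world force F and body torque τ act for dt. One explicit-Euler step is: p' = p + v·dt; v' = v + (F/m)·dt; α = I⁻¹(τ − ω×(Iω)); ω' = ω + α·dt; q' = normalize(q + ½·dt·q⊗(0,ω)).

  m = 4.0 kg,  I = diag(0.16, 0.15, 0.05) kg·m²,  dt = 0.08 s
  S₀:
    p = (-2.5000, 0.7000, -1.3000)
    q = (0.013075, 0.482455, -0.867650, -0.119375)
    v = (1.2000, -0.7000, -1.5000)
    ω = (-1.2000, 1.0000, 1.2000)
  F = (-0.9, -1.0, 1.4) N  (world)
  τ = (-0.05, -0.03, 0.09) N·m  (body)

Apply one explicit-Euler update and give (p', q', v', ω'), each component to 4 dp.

gyro term ω×Iω = (-0.1200, -0.1584, 0.0120)
α = I⁻¹(τ − ω×Iω) = (0.4375, 0.8560, 1.5600)
ω + α·dt = (-1.1650, 1.0685, 1.3248)
2q̇ = q⊗(0,ω) = (1.5898460, -0.9374950, -0.4226210, -0.5430350)
q + ½dt·q⊗(0,ω), renormalized = (0.0764, 0.4436, -0.8818, -0.1407)
linear accel F/m = (-0.2250, -0.2500, 0.3500)
p' = p + v·dt = (-2.4040, 0.6440, -1.4200)
v' = v + a·dt = (1.1820, -0.7200, -1.4720)

p' = (-2.4040, 0.6440, -1.4200)
q' = (0.0764, 0.4436, -0.8818, -0.1407)
v' = (1.1820, -0.7200, -1.4720)
ω' = (-1.1650, 1.0685, 1.3248)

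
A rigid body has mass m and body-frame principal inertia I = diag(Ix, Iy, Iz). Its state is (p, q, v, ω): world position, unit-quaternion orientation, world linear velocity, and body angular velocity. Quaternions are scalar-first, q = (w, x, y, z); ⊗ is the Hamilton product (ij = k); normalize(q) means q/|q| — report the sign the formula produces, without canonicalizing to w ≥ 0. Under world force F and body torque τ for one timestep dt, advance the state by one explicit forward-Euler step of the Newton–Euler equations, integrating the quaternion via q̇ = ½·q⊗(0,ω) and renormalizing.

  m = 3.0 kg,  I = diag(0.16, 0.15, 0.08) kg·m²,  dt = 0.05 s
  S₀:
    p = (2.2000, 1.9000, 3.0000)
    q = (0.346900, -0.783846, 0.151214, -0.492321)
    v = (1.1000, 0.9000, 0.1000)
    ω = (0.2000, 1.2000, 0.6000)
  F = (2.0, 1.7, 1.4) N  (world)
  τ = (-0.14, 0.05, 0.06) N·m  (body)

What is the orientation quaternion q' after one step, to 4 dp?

2q̇ = q⊗(0,ω) = (0.2707050, 0.7508936, 0.7881234, -0.7627180)
q + ½dt·q⊗(0,ω), renormalized = (0.3535, -0.7646, 0.1708, -0.5111)

q' = (0.3535, -0.7646, 0.1708, -0.5111)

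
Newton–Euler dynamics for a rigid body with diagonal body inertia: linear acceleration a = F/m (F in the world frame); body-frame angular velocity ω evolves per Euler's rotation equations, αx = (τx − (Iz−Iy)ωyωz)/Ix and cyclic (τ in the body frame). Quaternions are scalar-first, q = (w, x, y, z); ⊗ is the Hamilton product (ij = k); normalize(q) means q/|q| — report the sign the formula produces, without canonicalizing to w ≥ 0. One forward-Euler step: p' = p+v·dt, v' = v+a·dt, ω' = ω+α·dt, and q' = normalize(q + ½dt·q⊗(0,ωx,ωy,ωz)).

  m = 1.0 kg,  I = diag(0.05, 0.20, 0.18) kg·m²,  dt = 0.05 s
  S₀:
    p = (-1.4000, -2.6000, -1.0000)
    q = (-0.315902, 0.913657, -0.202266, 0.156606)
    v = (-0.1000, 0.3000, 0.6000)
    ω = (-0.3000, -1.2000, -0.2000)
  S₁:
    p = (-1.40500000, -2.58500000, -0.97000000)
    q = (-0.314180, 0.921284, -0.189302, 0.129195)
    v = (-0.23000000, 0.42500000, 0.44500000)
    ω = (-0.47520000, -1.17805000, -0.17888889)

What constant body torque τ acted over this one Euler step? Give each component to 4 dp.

ω₁ − ω₀ = (-0.17520000, 0.02195000, 0.02111111)
τ = I·(Δω/dt) + ω₀×(Iω₀) = (-0.1800, 0.0800, 0.1300)

τ = (-0.1800, 0.0800, 0.1300)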